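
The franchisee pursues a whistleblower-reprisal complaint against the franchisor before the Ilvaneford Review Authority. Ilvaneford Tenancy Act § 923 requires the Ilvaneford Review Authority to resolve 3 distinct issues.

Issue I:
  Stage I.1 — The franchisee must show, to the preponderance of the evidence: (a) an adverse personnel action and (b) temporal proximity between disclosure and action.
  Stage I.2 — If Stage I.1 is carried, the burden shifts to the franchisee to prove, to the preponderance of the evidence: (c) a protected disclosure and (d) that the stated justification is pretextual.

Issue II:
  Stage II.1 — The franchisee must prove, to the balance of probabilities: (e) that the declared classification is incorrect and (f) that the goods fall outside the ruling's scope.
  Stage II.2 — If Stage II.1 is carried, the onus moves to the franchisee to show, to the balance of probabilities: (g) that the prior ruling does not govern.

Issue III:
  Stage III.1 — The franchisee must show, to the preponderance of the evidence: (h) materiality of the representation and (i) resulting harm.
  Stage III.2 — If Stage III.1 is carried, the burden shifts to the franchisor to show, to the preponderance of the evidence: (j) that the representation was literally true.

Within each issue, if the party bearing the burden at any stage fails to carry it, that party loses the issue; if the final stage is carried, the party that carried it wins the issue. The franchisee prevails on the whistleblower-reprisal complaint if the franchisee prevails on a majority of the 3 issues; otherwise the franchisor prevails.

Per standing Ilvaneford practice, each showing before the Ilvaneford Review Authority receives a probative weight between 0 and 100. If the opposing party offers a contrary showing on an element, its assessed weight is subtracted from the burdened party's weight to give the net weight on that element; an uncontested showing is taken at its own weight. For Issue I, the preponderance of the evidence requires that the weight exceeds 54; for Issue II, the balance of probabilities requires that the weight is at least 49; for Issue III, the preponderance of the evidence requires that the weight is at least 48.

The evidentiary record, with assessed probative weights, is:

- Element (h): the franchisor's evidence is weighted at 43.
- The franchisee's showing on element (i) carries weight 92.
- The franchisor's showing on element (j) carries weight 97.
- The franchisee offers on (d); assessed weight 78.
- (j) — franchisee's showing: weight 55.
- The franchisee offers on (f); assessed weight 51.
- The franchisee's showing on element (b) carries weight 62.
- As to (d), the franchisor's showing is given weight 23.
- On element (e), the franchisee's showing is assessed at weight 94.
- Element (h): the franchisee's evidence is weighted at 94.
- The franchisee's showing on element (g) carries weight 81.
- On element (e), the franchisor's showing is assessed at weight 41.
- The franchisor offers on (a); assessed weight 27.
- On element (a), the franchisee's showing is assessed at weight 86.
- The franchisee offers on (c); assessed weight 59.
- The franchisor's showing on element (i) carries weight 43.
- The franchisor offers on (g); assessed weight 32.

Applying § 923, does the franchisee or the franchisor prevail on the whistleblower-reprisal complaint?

franchisee

— Issue I —
Stage I.1 — burden on franchisee; standard: the preponderance of the evidence (weight exceeds 54).
    (a): 86 − 27 = 59 > 54 [met]
    (b): 62 > 54 [met]
  All elements met. The franchisee retains the burden for Stage I.2.
Stage I.2 — burden on franchisee; standard: the preponderance of the evidence (weight exceeds 54).
    (c): 59 > 54 [met]
    (d): 78 − 23 = 55 > 54 [met]
  All elements met at the final stage.
Every stage carried; the franchisee prevails on this issue.
— Issue II —
Stage II.1 (franchisee, the balance of probabilities, weight is at least 49): (e) net 94−41=53 ≥ 49 — meets; (f) 51 ≥ 49 — meets.
  All elements met. The franchisee retains the burden for Stage II.2.
Stage II.2 (franchisee, the balance of probabilities, weight is at least 49): (g) net 81−32=49 ≥ 49 — meets.
  Stage II.2 carried; the final stage is satisfied.
With every stage satisfied, the franchisee prevails on this issue.
— Issue III —
At Stage III.1 the franchisee must meet the preponderance of the evidence (weight is at least 48): on (h) the weight is 94 less the opposing 43 gives net 51, ≥ 48, so (h) meets the standard; on (i) the weight is 92 less the opposing 43 gives net 49, ≥ 48, so (i) meets the standard.
  All elements met. The burden passes to the franchisor.
At Stage III.2 the franchisor must meet the preponderance of the evidence (weight is at least 48): on (j) the weight is 97 less the opposing 55 gives net 42, which does not reach 48, so (j) does not meet the standard.
  Stage III.2 not carried; the franchisor fails its burden.
The franchisee prevails on this issue.
Per-issue: Issue I → franchisee; Issue II → franchisee; Issue III → franchisee. The franchisee must prevail on a majority of issues; overall, the franchisee prevails.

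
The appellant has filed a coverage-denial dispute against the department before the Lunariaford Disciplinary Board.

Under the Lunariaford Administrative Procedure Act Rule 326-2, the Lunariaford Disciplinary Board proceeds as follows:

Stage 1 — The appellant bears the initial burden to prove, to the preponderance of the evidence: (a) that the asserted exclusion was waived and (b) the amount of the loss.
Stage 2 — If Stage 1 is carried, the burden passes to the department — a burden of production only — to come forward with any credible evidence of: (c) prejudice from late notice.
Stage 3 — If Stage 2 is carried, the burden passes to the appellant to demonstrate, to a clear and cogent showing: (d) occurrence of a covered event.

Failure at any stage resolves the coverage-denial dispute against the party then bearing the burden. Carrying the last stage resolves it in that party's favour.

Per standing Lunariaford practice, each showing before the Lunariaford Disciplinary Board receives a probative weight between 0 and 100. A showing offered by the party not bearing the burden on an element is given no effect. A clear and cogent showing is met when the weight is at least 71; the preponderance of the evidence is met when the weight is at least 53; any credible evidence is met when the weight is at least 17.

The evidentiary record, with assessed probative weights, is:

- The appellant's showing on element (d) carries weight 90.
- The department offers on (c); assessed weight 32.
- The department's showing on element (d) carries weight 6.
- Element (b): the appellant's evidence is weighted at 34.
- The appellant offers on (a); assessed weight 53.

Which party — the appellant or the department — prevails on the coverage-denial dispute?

department

At Stage 1 the appellant must meet the preponderance of the evidence (weight is at least 53): on (a) the weight is 53, which does reach 53, so (a) meets the standard; on (b) the weight is 34, which does not reach 53, so (b) does not meet the standard.
  Not every element is met, so the appellant fails to carry Stage 1.
So the department prevails.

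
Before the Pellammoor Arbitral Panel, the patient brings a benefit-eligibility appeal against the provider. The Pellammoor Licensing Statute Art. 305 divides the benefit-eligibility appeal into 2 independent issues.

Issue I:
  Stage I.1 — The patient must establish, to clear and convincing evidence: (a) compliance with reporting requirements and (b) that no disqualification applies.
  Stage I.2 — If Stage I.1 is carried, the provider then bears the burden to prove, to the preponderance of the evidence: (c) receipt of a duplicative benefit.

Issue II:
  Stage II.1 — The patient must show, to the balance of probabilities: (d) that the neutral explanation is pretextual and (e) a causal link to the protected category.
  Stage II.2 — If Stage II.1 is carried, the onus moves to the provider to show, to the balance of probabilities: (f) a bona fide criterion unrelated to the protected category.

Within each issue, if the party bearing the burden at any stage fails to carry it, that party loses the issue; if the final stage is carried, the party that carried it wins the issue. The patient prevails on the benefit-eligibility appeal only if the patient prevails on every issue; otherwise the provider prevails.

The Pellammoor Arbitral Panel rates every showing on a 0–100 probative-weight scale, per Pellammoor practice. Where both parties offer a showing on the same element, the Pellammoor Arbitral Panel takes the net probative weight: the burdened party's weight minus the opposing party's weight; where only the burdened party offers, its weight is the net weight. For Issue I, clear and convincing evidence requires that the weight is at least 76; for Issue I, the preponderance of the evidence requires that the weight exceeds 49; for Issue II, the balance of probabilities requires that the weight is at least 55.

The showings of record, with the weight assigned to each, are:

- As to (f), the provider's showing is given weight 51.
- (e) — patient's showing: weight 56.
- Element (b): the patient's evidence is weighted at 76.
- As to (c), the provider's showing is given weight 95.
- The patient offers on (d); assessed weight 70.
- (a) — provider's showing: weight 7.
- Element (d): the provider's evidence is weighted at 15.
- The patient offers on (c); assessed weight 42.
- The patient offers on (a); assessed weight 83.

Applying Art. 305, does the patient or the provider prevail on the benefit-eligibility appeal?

provider

— Issue I —
Stage I.1 (patient, clear and convincing evidence, weight is at least 76): (a) net 83−7=76 ≥ 76 — meets; (b) 76 ≥ 76 — meets.
  Stage I.1 carried; the burden shifts to the provider.
Stage I.2 (provider, the preponderance of the evidence, weight exceeds 49): (c) net 95−42=53 > 49 — meets.
  All elements met at the final stage.
With every stage satisfied, the provider prevails on this issue.
— Issue II —
At Stage II.1 the patient must meet the balance of probabilities (weight is at least 55): on (d) the weight is 70 less the opposing 15 gives net 55, ≥ 55, so (d) meets the standard; on (e) the weight is 56, ≥ 55, so (e) meets the standard.
  All elements met. The burden passes to the provider.
At Stage II.2 the provider must meet the balance of probabilities (weight is at least 55): on (f) the weight is 51, which does not reach 55, so (f) does not meet the standard.
  Stage II.2 not carried; the provider fails its burden.
The patient prevails on this issue.
Per-issue: Issue I → provider; Issue II → patient. The patient must prevail on every issue; overall, the provider prevails.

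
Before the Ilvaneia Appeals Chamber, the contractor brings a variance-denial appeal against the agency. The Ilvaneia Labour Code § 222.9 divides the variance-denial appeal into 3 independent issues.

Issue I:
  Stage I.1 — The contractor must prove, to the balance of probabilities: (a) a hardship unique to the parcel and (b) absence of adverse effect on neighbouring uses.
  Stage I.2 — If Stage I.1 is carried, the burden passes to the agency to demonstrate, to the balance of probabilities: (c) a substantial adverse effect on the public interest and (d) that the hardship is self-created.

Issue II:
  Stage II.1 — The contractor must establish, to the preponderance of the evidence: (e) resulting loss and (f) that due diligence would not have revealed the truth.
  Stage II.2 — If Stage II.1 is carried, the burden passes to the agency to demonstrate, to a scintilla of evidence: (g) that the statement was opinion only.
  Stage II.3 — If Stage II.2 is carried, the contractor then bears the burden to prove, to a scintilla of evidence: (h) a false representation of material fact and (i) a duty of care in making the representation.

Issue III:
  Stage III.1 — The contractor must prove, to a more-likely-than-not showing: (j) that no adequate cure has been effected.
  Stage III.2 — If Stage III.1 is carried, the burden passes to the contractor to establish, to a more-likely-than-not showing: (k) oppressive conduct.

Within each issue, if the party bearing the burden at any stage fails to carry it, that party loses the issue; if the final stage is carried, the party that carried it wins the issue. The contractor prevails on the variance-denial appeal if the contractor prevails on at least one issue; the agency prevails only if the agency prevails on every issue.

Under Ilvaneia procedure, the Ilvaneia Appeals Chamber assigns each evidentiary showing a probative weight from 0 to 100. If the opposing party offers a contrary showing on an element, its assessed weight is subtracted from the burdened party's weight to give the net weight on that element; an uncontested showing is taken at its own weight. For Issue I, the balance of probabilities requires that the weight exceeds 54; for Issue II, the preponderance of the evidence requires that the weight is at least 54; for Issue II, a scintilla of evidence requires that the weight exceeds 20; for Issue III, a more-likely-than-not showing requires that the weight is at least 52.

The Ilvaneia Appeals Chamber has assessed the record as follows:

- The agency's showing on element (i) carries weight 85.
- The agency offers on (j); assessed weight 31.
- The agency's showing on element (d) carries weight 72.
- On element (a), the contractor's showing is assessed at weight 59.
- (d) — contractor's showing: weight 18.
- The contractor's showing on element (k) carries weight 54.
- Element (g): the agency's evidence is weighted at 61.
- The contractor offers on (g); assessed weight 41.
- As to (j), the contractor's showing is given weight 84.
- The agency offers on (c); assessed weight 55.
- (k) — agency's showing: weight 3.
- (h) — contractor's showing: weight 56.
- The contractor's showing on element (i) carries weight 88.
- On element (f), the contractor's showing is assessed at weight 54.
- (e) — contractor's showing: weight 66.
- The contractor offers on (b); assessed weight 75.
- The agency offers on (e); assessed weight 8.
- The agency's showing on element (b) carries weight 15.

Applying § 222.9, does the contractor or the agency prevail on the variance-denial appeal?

contractor

— Issue I —
Stage I.1 — burden on contractor; standard: the balance of probabilities (weight exceeds 54).
    (a): 59 > 54 [met]
    (b): 75 − 15 = 60 > 54 [met]
  All elements met. The burden passes to the agency.
Stage I.2 — burden on agency; standard: the balance of probabilities (weight exceeds 54).
    (c): 55 > 54 [met]
    (d): 72 − 18 = 54 ≤ 54 [not met]
  Stage I.2 not carried; the agency fails its burden.
The contractor prevails on this issue.
— Issue II —
Stage II.1 — burden on contractor; standard: the preponderance of the evidence (weight is at least 54).
    (e): 66 − 8 = 58 ≥ 54 [met]
    (f): 54 ≥ 54 [met]
  The contractor carries Stage II.1; the agency now bears the burden.
Stage II.2 — burden on agency; standard: a scintilla of evidence (weight exceeds 20).
    (g): 61 − 41 = 20 ≤ 20 [not met]
  Stage II.2 not carried; the agency fails its burden.
The contractor prevails on this issue.
— Issue III —
Stage III.1 — burden on contractor; standard: a more-likely-than-not showing (weight is at least 52).
    (j): 84 − 31 = 53 ≥ 52 [met]
  Stage III.1 carried; the burden remains with the contractor.
Stage III.2 — burden on contractor; standard: a more-likely-than-not showing (weight is at least 52).
    (k): 54 − 3 = 51 < 52 [not met]
  Stage III.2 not carried; the contractor fails its burden.
The agency prevails on this issue.
Per-issue: Issue I → contractor; Issue II → contractor; Issue III → agency. The contractor must prevail on at least one issue; overall, the contractor prevails.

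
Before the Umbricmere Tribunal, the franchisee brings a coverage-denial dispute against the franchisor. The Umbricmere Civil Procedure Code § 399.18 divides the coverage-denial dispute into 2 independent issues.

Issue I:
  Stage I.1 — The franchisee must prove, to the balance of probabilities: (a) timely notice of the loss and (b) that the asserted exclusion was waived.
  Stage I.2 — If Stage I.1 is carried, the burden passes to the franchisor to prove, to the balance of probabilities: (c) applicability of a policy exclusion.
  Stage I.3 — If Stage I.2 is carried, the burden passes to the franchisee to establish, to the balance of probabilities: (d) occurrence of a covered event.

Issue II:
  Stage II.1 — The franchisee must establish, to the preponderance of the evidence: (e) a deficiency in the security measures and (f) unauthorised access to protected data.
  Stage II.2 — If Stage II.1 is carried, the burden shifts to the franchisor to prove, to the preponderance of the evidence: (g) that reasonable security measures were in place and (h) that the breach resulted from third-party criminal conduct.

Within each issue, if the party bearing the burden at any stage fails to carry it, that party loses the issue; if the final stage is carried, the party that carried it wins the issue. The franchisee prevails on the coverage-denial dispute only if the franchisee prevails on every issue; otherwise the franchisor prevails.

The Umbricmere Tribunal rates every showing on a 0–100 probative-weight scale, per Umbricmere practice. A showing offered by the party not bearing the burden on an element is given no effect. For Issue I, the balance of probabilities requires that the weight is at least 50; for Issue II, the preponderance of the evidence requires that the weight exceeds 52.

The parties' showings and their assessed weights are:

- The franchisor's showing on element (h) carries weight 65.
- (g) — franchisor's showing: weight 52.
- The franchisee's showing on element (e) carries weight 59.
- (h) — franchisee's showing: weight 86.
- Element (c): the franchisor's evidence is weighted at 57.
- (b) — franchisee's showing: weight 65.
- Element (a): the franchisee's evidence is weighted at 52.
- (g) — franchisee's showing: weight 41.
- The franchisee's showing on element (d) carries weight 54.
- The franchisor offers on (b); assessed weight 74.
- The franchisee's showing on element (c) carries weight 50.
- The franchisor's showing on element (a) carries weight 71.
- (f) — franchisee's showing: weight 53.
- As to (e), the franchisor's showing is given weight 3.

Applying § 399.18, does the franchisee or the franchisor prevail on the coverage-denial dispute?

— Issue I —
Stage I.1 (franchisee, the balance of probabilities, weight is at least 50): (a) 52 (franchisor's 71 disregarded) ≥ 50 — meets; (b) 65 (franchisor's 74 disregarded) ≥ 50 — meets.
  The franchisee carries Stage I.1; the franchisor now bears the burden.
Stage I.2 (franchisor, the balance of probabilities, weight is at least 50): (c) 57 (franchisee's 50 disregarded) ≥ 50 — meets.
  Stage I.2 is satisfied; the onus moves to the franchisee.
Stage I.3 (franchisee, the balance of probabilities, weight is at least 50): (d) 54 ≥ 50 — meets.
  The franchisee carries the last stage.
All stages carried — the franchisee prevails on this issue.
— Issue II —
Stage II.1 (franchisee, the preponderance of the evidence, weight exceeds 52): (e) 59 (franchisor's 3 disregarded) > 52 — meets; (f) 53 > 52 — meets.
  Stage II.1 carried; the burden shifts to the franchisor.
Stage II.2 (franchisor, the preponderance of the evidence, weight exceeds 52): (g) 52 (franchisee's 41 disregarded) ≤ 52 — fails; (h) 65 (franchisee's 86 disregarded) > 52 — meets.
  The franchisor does not carry Stage II.2.
The franchisee prevails on this issue.
Per-issue: Issue I → franchisee; Issue II → franchisee. The franchisee must prevail on every issue; overall, the franchisee prevails.

franchisee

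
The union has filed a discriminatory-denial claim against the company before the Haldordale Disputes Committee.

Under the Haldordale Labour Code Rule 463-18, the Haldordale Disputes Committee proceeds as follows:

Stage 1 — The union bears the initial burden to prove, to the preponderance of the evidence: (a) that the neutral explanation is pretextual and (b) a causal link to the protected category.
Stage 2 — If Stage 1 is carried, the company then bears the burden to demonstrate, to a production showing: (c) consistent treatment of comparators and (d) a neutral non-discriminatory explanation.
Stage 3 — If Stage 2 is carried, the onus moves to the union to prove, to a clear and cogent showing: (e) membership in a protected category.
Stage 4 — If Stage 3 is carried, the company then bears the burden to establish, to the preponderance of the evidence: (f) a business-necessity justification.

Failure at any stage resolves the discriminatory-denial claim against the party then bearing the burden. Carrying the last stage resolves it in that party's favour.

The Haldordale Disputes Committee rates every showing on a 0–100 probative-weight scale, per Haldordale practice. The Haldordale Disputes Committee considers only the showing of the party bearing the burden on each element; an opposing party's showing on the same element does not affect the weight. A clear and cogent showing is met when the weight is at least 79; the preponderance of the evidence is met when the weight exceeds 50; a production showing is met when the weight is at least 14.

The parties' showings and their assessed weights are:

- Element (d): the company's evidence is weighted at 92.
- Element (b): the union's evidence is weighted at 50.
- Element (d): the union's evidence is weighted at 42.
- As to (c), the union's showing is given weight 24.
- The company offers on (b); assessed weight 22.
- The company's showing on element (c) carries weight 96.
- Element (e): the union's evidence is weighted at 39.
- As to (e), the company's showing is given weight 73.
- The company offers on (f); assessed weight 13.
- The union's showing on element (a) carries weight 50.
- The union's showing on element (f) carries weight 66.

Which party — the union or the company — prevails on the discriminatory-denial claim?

Stage 1 (union, the preponderance of the evidence, weight exceeds 50): (a) 50 ≤ 50 — fails; (b) 50 (company's 22 disregarded) ≤ 50 — fails.
  Stage 1 not carried; the union fails its burden.
The analysis ends at Stage 1; the company prevails.

company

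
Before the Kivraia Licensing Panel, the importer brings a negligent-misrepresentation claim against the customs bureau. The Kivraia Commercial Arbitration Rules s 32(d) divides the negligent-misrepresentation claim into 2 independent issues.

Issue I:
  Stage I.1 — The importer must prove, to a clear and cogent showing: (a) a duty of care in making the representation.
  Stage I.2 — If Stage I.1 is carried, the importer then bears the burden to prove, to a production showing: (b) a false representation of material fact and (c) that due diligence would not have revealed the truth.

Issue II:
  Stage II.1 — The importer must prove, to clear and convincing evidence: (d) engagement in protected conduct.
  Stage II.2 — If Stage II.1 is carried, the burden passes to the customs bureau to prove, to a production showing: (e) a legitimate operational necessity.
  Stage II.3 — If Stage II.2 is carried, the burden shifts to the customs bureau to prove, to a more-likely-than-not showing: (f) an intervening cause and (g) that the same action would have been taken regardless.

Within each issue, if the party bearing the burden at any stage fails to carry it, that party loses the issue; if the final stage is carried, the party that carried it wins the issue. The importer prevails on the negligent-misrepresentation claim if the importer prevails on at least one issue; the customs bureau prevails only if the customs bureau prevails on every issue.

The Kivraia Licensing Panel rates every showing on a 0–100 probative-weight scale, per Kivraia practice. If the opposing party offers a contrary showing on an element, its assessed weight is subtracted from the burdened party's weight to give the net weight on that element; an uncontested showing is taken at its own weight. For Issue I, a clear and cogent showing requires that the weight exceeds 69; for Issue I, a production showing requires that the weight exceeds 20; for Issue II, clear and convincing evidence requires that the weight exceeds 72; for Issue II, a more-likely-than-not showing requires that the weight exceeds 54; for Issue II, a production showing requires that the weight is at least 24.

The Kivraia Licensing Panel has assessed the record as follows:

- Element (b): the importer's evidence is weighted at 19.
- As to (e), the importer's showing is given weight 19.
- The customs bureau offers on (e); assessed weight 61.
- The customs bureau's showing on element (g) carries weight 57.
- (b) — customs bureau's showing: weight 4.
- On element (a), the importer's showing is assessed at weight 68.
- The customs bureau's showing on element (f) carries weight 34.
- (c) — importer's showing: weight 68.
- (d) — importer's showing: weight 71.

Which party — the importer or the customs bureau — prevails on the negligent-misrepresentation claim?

— Issue I —
Stage I.1 (importer, a clear and cogent showing, weight exceeds 69): (a) 68 ≤ 69 — fails.
  The importer does not carry Stage I.1.
So the customs bureau prevails on this issue.
— Issue II —
Stage II.1 — burden on importer; standard: clear and convincing evidence (weight exceeds 72).
    (d): 71 ≤ 72 [not met]
  Not every element is met, so the importer fails to carry Stage II.1.
The customs bureau prevails on this issue.
Per-issue: Issue I → customs bureau; Issue II → customs bureau. The importer must prevail on at least one issue; overall, the customs bureau prevails.

customs bureau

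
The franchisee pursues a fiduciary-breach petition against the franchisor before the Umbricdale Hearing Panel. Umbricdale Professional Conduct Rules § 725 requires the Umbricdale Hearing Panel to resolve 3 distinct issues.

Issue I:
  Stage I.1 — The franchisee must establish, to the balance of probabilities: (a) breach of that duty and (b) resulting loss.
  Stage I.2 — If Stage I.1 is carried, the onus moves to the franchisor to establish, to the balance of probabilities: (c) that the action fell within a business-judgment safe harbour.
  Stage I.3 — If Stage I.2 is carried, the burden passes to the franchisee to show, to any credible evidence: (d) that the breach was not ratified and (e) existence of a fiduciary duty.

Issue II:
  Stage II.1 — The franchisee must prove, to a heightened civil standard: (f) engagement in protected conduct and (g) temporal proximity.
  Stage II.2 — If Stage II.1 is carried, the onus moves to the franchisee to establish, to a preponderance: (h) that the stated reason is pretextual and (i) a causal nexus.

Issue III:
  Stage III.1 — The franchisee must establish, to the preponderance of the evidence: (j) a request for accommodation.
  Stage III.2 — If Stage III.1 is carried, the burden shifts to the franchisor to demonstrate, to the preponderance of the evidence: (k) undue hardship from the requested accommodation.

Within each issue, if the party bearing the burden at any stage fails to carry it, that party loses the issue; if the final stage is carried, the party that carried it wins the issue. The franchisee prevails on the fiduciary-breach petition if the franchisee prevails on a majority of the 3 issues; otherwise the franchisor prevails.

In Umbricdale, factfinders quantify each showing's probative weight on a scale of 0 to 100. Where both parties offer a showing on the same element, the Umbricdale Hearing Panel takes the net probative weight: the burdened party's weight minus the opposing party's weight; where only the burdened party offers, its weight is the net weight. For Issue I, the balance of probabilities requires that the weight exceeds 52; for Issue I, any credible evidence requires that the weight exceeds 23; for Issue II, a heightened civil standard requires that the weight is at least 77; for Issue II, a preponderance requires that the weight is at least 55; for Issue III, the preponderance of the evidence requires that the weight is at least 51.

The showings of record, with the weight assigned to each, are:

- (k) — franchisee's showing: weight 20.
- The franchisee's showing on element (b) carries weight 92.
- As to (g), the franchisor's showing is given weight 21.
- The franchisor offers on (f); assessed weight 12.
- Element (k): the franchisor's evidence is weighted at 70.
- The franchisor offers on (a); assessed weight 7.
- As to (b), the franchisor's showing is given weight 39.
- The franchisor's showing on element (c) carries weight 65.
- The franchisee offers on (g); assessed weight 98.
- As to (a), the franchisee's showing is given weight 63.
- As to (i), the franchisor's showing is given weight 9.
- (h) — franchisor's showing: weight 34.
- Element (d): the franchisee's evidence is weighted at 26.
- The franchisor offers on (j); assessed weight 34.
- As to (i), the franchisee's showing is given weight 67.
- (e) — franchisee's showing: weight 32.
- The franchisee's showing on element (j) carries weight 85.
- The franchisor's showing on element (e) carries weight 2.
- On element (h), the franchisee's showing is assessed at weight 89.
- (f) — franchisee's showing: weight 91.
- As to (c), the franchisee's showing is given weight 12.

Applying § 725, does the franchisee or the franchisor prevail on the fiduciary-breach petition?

— Issue I —
Stage I.1 (franchisee, the balance of probabilities, weight exceeds 52): (a) net 63−7=56 > 52 — meets; (b) net 92−39=53 > 52 — meets.
  All elements met. The burden passes to the franchisor.
Stage I.2 (franchisor, the balance of probabilities, weight exceeds 52): (c) net 65−12=53 > 52 — meets.
  All elements met. The burden passes to the franchisee.
Stage I.3 (franchisee, any credible evidence, weight exceeds 23): (d) 26 > 23 — meets; (e) net 32−2=30 > 23 — meets.
  Stage I.3 carried; the final stage is satisfied.
All stages carried — the franchisee prevails on this issue.
— Issue II —
Stage II.1 (franchisee, a heightened civil standard, weight is at least 77): (f) net 91−12=79 ≥ 77 — meets; (g) net 98−21=77 ≥ 77 — meets.
  Stage II.1 is satisfied; the franchisee continues to bear the burden.
Stage II.2 (franchisee, a preponderance, weight is at least 55): (h) net 89−34=55 ≥ 55 — meets; (i) net 67−9=58 ≥ 55 — meets.
  The franchisee carries the last stage.
Every stage carried; the franchisee prevails on this issue.
— Issue III —
Stage III.1 — burden on franchisee; standard: the preponderance of the evidence (weight is at least 51).
    (j): 85 − 34 = 51 ≥ 51 [met]
  The franchisee carries Stage III.1; the franchisor now bears the burden.
Stage III.2 — burden on franchisor; standard: the preponderance of the evidence (weight is at least 51).
    (k): 70 − 20 = 50 < 51 [not met]
  Stage III.2 not carried; the franchisor fails its burden.
The franchisee prevails on this issue.
Per-issue: Issue I → franchisee; Issue II → franchisee; Issue III → franchisee. The franchisee must prevail on a majority of issues; overall, the franchisee prevails.

franchisee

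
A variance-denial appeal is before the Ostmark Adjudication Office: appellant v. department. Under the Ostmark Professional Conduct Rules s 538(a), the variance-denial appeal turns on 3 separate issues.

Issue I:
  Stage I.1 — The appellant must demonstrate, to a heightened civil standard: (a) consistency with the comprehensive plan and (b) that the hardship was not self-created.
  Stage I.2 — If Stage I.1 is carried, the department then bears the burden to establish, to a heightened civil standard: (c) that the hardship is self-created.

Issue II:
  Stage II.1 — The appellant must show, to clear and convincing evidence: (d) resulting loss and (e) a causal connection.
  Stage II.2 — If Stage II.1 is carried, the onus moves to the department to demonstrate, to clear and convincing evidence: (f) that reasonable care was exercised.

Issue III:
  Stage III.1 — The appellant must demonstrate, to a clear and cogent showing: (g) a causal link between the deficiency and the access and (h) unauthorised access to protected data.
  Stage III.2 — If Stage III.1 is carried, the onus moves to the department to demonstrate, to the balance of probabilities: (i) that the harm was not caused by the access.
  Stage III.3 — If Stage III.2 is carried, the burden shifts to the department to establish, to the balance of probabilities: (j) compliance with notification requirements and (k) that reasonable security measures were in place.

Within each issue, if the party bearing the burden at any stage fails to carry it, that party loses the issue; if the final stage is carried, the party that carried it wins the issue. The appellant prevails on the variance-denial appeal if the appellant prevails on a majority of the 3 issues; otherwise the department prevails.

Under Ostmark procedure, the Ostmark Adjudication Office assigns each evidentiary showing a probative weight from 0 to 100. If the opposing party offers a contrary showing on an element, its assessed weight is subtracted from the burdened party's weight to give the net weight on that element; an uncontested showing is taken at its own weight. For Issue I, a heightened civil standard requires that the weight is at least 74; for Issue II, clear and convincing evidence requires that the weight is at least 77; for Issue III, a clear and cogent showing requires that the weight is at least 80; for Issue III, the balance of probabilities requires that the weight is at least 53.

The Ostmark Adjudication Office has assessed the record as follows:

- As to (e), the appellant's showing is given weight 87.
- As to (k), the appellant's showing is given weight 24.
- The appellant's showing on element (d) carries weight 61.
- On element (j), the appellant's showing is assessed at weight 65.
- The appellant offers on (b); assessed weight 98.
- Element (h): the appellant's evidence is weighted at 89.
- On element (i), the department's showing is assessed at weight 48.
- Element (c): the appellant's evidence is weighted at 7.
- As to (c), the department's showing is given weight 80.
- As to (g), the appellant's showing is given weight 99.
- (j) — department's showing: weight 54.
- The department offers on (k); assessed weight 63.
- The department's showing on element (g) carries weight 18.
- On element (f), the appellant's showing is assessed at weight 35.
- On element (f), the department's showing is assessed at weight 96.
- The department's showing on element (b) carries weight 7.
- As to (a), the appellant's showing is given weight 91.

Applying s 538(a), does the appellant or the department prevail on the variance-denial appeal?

— Issue I —
Stage I.1 — burden on appellant; standard: a heightened civil standard (weight is at least 74).
    (a): 91 ≥ 74 [met]
    (b): 98 − 7 = 91 ≥ 74 [met]
  The appellant carries Stage I.1; the department now bears the burden.
Stage I.2 — burden on department; standard: a heightened civil standard (weight is at least 74).
    (c): 80 − 7 = 73 < 74 [not met]
  Stage I.2 not carried; the department fails its burden.
The analysis ends at Stage I.2; the appellant prevails on this issue.
— Issue II —
At Stage II.1 the appellant must meet clear and convincing evidence (weight is at least 77): on (d) the weight is 61, which does not reach 77, so (d) does not meet the standard; on (e) the weight is 87, which does reach 77, so (e) meets the standard.
  Stage II.1 not carried; the appellant fails its burden.
So the department prevails on this issue.
— Issue III —
Stage III.1 — burden on appellant; standard: a clear and cogent showing (weight is at least 80).
    (g): 99 − 18 = 81 ≥ 80 [met]
    (h): 89 ≥ 80 [met]
  Stage III.1 carried; the burden shifts to the department.
Stage III.2 — burden on department; standard: the balance of probabilities (weight is at least 53).
    (i): 48 < 53 [not met]
  Not every element is met, so the department fails to carry Stage III.2.
So the appellant prevails on this issue.
Per-issue: Issue I → appellant; Issue II → department; Issue III → appellant. The appellant must prevail on a majority of issues; overall, the appellant prevails.

appellant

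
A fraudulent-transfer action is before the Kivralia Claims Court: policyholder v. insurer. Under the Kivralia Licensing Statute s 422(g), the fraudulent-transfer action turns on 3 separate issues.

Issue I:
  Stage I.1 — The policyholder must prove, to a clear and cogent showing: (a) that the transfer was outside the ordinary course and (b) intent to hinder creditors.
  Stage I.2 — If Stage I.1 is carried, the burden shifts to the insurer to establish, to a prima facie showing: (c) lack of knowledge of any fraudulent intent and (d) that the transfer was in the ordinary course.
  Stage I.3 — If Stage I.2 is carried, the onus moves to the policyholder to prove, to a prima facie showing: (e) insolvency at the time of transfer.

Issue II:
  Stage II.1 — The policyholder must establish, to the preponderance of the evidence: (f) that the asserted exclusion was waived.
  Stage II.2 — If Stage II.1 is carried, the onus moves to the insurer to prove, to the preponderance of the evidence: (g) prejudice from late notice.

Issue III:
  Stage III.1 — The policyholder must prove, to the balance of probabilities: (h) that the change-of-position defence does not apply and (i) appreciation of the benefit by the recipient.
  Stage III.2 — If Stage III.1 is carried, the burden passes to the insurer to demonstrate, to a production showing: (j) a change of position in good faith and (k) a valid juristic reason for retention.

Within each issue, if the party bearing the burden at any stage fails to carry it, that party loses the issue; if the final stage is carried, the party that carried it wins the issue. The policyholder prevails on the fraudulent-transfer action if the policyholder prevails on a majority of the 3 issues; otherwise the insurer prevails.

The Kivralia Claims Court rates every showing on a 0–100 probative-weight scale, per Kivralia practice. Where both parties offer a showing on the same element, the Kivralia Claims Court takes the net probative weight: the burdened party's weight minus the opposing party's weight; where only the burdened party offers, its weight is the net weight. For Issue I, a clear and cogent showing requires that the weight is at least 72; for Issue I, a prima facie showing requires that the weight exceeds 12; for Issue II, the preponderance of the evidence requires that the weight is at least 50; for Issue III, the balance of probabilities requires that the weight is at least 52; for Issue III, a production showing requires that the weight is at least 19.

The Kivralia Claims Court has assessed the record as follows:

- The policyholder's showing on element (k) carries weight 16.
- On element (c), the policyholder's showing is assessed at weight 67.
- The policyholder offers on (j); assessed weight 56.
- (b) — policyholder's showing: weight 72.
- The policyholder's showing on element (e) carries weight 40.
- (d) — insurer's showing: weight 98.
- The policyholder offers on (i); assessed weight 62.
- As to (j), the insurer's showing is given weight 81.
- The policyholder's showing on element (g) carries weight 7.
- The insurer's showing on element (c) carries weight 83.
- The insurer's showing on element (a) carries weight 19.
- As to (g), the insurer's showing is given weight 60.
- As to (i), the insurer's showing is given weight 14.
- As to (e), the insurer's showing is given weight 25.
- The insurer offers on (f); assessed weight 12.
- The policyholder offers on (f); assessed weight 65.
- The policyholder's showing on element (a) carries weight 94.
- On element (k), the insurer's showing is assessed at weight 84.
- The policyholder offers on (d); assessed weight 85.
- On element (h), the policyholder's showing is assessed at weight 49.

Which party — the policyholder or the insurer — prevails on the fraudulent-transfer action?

insurer

— Issue I —
At Stage I.1 the policyholder must meet a clear and cogent showing (weight is at least 72): on (a) the weight is 94 less the opposing 19 gives net 75, which does reach 72, so (a) meets the standard; on (b) the weight is 72, ≥ 72, so (b) meets the standard.
  All elements met. The burden passes to the insurer.
At Stage I.2 the insurer must meet a prima facie showing (weight exceeds 12): on (c) the weight is 83 less the opposing 67 gives net 16, which does exceed 12, so (c) meets the standard; on (d) the weight is 98 less the opposing 85 gives net 13, > 12, so (d) meets the standard.
  The insurer carries Stage I.2; the policyholder now bears the burden.
At Stage I.3 the policyholder must meet a prima facie showing (weight exceeds 12): on (e) the weight is 40 less the opposing 25 gives net 15, > 12, so (e) meets the standard.
  The policyholder carries the last stage.
All stages carried — the policyholder prevails on this issue.
— Issue II —
At Stage II.1 the policyholder must meet the preponderance of the evidence (weight is at least 50): on (f) the weight is 65 less the opposing 12 gives net 53, which does reach 50, so (f) meets the standard.
  The policyholder carries Stage II.1; the insurer now bears the burden.
At Stage II.2 the insurer must meet the preponderance of the evidence (weight is at least 50): on (g) the weight is 60 less the opposing 7 gives net 53, which does reach 50, so (g) meets the standard.
  Stage II.2 carried; the final stage is satisfied.
Every stage carried; the insurer prevails on this issue.
— Issue III —
Stage III.1 (policyholder, the balance of probabilities, weight is at least 52): (h) 49 < 52 — fails; (i) net 62−14=48 < 52 — fails.
  The policyholder does not carry Stage III.1.
The insurer prevails on this issue.
Per-issue: Issue I → policyholder; Issue II → insurer; Issue III → insurer. The policyholder must prevail on a majority of issues; overall, the insurer prevails.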